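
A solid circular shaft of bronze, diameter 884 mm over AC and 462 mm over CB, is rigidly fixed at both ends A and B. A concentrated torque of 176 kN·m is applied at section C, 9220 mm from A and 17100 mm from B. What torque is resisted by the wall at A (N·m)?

169000 N·m

Compatibility: T_A·a/J_AC = T_B·b/J_CB with T_A + T_B = T₀.
J_AC = 0.0600 m⁴, J_CB = 4.47×10^-3 m⁴, so T_A = T₀·(J_AC/a)/((J_AC/a)+(J_CB/b)) = 169200 N·m, T_B = 6806 N·m.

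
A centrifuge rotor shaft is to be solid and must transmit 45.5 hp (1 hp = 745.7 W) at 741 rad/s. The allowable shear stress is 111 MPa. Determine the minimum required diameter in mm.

ω = 741 rad/s, so T = P/ω = 45.5×745.7 / 741.0 = 45.79 N·m.
For a solid shaft τ_max = 16T/(πd³), so d = (16T/(π τ_allow))^(1/3) = (16·45.79/(π·1.11×10^8))^(1/3) = 0.01281 m.

12.8 mm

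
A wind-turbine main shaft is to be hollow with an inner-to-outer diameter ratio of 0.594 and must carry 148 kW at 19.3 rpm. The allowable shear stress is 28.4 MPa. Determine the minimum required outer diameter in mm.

247 mm

ω = 2π·19.3/60 = 2.021 rad/s, so T = P/ω = 148×10³ / 2.021 = 73230 N·m.
For a hollow shaft with d_i/d_o = 0.594: τ_max = 16T/(π d_o³ (1−k⁴)), so d_o = [16T/(π τ_allow (1−k⁴))]^(1/3) = [16·73230/(π·2.84×10^7·0.8755)]^(1/3) = 0.2466 m.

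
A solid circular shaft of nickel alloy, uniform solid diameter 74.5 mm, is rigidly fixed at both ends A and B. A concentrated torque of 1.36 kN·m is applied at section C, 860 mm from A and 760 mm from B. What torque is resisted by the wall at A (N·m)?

With uniform GJ and both ends fixed, compatibility θ_AC = θ_CB gives T_A·a = T_B·b, together with T_A + T_B = T₀.
T_A = T₀·b/(a+b) = 1360·760/1620 = 638.0 N·m; T_B = 722.0 N·m.

638 N·m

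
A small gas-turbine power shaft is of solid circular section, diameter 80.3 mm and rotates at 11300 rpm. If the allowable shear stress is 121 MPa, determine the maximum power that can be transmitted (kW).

14600 kW

J = πd⁴/32 = π(0.0803)⁴/32 = 4.082×10^-6 m⁴.
T_max = τ_allow·J/r = 1.21×10^8 × 4.082×10^-6 / 0.0401 = 12300 N·m.
ω = 2π·11300/60 = 1183 rad/s, so P_max = T_max·ω = 1.456×10^7 W.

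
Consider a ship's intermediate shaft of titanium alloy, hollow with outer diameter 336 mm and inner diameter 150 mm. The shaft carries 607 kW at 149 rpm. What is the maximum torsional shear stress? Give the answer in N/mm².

5.44 N/mm²

ω = 2π·149/60 = 15.60 rad/s, so T = P/ω = 607×10³ / 15.60 = 38900 N·m.
J = π(d_o⁴ − d_i⁴)/32 = π(0.336⁴ − 0.150⁴)/32 = 1.202×10^-3 m⁴.
τ_max = T·r/J = 38900 × 0.168 / 1.202×10^-3 = 5.439×10^6 Pa.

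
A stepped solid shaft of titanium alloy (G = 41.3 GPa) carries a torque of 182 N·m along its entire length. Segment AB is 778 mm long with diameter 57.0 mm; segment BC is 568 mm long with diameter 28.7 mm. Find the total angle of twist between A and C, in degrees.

J_AB = π(0.0570)⁴/32 = 1.04×10^-6 m⁴; J_BC = π(0.0287)⁴/32 = 6.66×10^-8 m⁴.
θ = (T/G)·Σ L_i/J_i = (182.0/41.3×10⁹)·(0.778/1.04×10^-6 + 0.568/6.66×10^-8) = 0.04089 rad.

2.34°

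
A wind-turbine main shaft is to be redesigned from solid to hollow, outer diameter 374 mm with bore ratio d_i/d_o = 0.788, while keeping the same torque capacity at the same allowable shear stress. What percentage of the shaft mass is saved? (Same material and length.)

47.6 %

Equal τ_max and T ⇒ the solid shaft needs d_s³ = d_o³(1−k⁴), so d_s = 374·(1−0.788⁴)^(1/3) = 318.0 mm.
Area ratio A_h/A_s = d_o²(1−k²)/d_s² = (1−k²)/(1−k⁴)^(2/3) = 0.5245.
Mass saving = 1 − 0.5245 = 47.6 %.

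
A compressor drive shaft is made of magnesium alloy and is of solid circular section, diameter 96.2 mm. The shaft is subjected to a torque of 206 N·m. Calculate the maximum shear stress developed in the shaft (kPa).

1180 kPa

J = πd⁴/32 = π(0.0962)⁴/32 = 8.408×10^-6 m⁴.
τ_max = T·r/J = 206.0 × 0.0481 / 8.408×10^-6 = 1.178×10^6 Pa.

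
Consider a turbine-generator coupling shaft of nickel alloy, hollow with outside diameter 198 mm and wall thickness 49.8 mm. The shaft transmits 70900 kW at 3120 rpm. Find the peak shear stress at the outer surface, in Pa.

ω = 2π·3120/60 = 326.7 rad/s, so T = P/ω = 70900×10³ / 326.7 = 217000 N·m.
J = π(d_o⁴ − d_i⁴)/32 = π(0.198⁴ − 0.0984⁴)/32 = 1.417×10^-4 m⁴.
τ_max = T·r/J = 217000 × 0.0990 / 1.417×10^-4 = 1.516×10^8 Pa.

1.52e8 Pa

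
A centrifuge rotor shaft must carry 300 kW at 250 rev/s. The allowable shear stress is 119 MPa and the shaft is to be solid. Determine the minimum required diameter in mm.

ω = 2π·250 = 1571 rad/s, so T = P/ω = 300×10³ / 1571 = 191.0 N·m.
For a solid shaft τ_max = 16T/(πd³), so d = (16T/(π τ_allow))^(1/3) = (16·191.0/(π·1.19×10^8))^(1/3) = 0.02014 m.

20.1 mm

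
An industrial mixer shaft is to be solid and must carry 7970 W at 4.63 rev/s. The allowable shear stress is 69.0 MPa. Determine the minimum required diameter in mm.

ω = 2π·4.63 = 29.09 rad/s, so T = P/ω = 7970 / 29.09 = 274.0 N·m.
For a solid shaft τ_max = 16T/(πd³), so d = (16T/(π τ_allow))^(1/3) = (16·274.0/(π·6.90×10^7))^(1/3) = 0.02724 m.

27.2 mm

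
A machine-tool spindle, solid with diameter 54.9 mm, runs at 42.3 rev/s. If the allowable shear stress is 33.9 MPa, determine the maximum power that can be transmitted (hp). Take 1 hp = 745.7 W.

393 hp

J = πd⁴/32 = π(0.0549)⁴/32 = 8.918×10^-7 m⁴.
T_max = τ_allow·J/r = 3.39×10^7 × 8.918×10^-7 / 0.0274 = 1101 N·m.
ω = 2π·42.3 = 265.8 rad/s, so P_max = T_max·ω = 2.927×10^5 W.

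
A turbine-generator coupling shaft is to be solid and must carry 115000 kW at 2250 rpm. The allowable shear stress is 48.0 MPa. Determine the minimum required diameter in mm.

373 mm

ω = 2π·2250/60 = 235.6 rad/s, so T = P/ω = 115000×10³ / 235.6 = 488100 N·m.
For a solid shaft τ_max = 16T/(πd³), so d = (16T/(π τ_allow))^(1/3) = (16·488100/(π·4.80×10^7))^(1/3) = 0.3727 m.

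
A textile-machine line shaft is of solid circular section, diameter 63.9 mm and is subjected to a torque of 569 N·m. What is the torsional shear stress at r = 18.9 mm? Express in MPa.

6.57 MPa

J = πd⁴/32 = π(0.0639)⁴/32 = 1.637×10^-6 m⁴.
Shear stress varies linearly with radius: τ = T·r/J = 569.0 × 0.0189 / 1.637×10^-6 = 6.570×10^6 Pa.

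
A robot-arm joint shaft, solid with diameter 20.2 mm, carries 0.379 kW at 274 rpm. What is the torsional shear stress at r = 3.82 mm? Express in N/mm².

3.09 N/mm²

ω = 2π·274/60 = 28.69 rad/s, so T = P/ω = 0.379×10³ / 28.69 = 13.21 N·m.
J = πd⁴/32 = π(0.0202)⁴/32 = 1.635×10^-8 m⁴.
Shear stress varies linearly with radius: τ = T·r/J = 13.21 × 0.00382 / 1.635×10^-8 = 3.087×10^6 Pa.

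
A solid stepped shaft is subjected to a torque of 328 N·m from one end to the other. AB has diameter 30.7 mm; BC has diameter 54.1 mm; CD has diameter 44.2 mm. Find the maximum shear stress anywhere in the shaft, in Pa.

Under the same torque, τ_max = 16T/(πd³) is largest where d is smallest — segment AB (d = 30.7 mm).
τ_max = 16·328.0/(π·(0.0307)³) = 5.773×10^7 Pa.

5.77e7 Pa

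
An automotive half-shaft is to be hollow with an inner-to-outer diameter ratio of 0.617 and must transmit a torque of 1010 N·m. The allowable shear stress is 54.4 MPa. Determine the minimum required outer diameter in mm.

For a hollow shaft with d_i/d_o = 0.617: τ_max = 16T/(π d_o³ (1−k⁴)), so d_o = [16T/(π τ_allow (1−k⁴))]^(1/3) = [16·1010/(π·5.44×10^7·0.8551)]^(1/3) = 0.04800 m.

48.0 mm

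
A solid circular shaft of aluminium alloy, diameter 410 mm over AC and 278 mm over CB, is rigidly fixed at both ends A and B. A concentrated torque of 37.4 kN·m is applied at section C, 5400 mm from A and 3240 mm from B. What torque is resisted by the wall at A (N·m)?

27700 N·m

Compatibility: T_A·a/J_AC = T_B·b/J_CB with T_A + T_B = T₀.
J_AC = 2.77×10^-3 m⁴, J_CB = 5.86×10^-4 m⁴, so T_A = T₀·(J_AC/a)/((J_AC/a)+(J_CB/b)) = 27660 N·m, T_B = 9743 N·m.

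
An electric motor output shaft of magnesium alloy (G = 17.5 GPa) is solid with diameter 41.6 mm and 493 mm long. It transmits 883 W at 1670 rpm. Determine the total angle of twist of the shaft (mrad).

ω = 2π·1670/60 = 174.9 rad/s, so T = P/ω = 883 / 174.9 = 5.049 N·m.
J = πd⁴/32 = π(0.0416)⁴/32 = 2.940×10^-7 m⁴.
θ = T·L/(G·J) = 5.049 × 0.493 / (17.5×10⁹ × 2.940×10^-7) = 4.838×10^-4 rad.

0.484 mrad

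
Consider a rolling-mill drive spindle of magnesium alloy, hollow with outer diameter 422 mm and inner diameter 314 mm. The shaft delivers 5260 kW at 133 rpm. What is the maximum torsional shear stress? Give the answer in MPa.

ω = 2π·133/60 = 13.93 rad/s, so T = P/ω = 5260×10³ / 13.93 = 377700 N·m.
J = π(d_o⁴ − d_i⁴)/32 = π(0.422⁴ − 0.314⁴)/32 = 2.159×10^-3 m⁴.
τ_max = T·r/J = 377700 × 0.211 / 2.159×10^-3 = 3.691×10^7 Pa.

36.9 MPa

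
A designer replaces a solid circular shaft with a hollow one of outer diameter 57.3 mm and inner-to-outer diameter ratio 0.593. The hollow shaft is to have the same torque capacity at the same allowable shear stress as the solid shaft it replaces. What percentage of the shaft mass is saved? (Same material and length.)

29.2 %

Equal τ_max and T ⇒ the solid shaft needs d_s³ = d_o³(1−k⁴), so d_s = 57.3·(1−0.593⁴)^(1/3) = 54.83 mm.
Area ratio A_h/A_s = d_o²(1−k²)/d_s² = (1−k²)/(1−k⁴)^(2/3) = 0.7080.
Mass saving = 1 − 0.7080 = 29.2 %.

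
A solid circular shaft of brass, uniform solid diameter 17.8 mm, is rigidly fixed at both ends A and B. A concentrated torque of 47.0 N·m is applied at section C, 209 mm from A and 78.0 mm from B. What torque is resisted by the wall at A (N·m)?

With uniform GJ and both ends fixed, compatibility θ_AC = θ_CB gives T_A·a = T_B·b, together with T_A + T_B = T₀.
T_A = T₀·b/(a+b) = 47.00·78.0/287.0 = 12.77 N·m; T_B = 34.23 N·m.

12.8 N·m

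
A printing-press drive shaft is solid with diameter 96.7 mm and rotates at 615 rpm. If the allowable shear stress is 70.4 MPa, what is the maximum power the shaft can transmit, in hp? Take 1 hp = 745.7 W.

1080 hp

J = πd⁴/32 = π(0.0967)⁴/32 = 8.584×10^-6 m⁴.
T_max = τ_allow·J/r = 7.04×10^7 × 8.584×10^-6 / 0.0484 = 12500 N·m.
ω = 2π·615/60 = 64.40 rad/s, so P_max = T_max·ω = 8.050×10^5 W.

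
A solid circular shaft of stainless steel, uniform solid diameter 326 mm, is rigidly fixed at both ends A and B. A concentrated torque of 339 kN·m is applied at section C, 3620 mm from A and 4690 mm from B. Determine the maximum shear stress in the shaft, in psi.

With uniform GJ and both ends fixed, compatibility θ_AC = θ_CB gives T_A·a = T_B·b, together with T_A + T_B = T₀.
T_A = T₀·b/(a+b) = 339000·4690/8310 = 191300 N·m; T_B = 147700 N·m.
τ in each portion: τ_AC = 2.81×10^7 Pa, τ_CB = 2.17×10^7 Pa; maximum is in AC.
τ_max = T_AC·r/J = 191300·0.163/1.11×10^-3 = 2.812×10^7 Pa.

4080 psi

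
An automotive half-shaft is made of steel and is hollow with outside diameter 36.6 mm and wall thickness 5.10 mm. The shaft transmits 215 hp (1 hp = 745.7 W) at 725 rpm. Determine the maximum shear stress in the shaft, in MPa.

ω = 2π·725/60 = 75.92 rad/s, so T = P/ω = 215×745.7 / 75.92 = 2112 N·m.
J = π(d_o⁴ − d_i⁴)/32 = π(0.0366⁴ − 0.0264⁴)/32 = 1.285×10^-7 m⁴.
τ_max = T·r/J = 2112 × 0.0183 / 1.285×10^-7 = 3.008×10^8 Pa.

301 MPa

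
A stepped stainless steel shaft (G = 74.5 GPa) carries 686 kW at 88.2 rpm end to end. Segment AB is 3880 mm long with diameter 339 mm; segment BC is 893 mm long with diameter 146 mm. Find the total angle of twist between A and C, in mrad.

ω = 2π·88.2/60 = 9.236 rad/s, so T = P/ω = 686×10³ / 9.236 = 74270 N·m.
J_AB = π(0.339)⁴/32 = 1.30×10^-3 m⁴; J_BC = π(0.146)⁴/32 = 4.46×10^-5 m⁴.
θ = (T/G)·Σ L_i/J_i = (74270/74.5×10⁹)·(3.88/1.30×10^-3 + 0.893/4.46×10^-5) = 0.02294 rad.

22.9 mrad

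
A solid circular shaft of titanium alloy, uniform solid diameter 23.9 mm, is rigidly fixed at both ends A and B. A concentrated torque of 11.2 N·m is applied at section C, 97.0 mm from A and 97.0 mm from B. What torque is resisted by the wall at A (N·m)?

With uniform GJ and both ends fixed, compatibility θ_AC = θ_CB gives T_A·a = T_B·b, together with T_A + T_B = T₀.
T_A = T₀·b/(a+b) = 11.20·97.0/194.0 = 5.600 N·m; T_B = 5.600 N·m.

5.60 N·m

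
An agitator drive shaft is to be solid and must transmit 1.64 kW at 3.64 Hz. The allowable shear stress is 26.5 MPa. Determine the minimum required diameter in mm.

24.0 mm

ω = 2π·3.64 = 22.87 rad/s, so T = P/ω = 1.64×10³ / 22.87 = 71.71 N·m.
For a solid shaft τ_max = 16T/(πd³), so d = (16T/(π τ_allow))^(1/3) = (16·71.71/(π·2.65×10^7))^(1/3) = 0.02398 m.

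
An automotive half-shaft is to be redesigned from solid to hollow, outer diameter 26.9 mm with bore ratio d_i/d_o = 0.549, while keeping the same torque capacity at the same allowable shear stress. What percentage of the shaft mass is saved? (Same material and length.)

Equal τ_max and T ⇒ the solid shaft needs d_s³ = d_o³(1−k⁴), so d_s = 26.9·(1−0.549⁴)^(1/3) = 26.06 mm.
Area ratio A_h/A_s = d_o²(1−k²)/d_s² = (1−k²)/(1−k⁴)^(2/3) = 0.7444.
Mass saving = 1 − 0.7444 = 25.6 %.

25.6 %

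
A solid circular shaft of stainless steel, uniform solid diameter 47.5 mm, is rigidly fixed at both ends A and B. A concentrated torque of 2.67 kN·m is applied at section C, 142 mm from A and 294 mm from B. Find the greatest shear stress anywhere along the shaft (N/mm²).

85.6 N/mm²

With uniform GJ and both ends fixed, compatibility θ_AC = θ_CB gives T_A·a = T_B·b, together with T_A + T_B = T₀.
T_A = T₀·b/(a+b) = 2670·294/436.0 = 1800 N·m; T_B = 869.6 N·m.
τ in each portion: τ_AC = 8.56×10^7 Pa, τ_CB = 4.13×10^7 Pa; maximum is in AC.
τ_max = T_AC·r/J = 1800·0.0238/5.00×10^-7 = 8.556×10^7 Pa.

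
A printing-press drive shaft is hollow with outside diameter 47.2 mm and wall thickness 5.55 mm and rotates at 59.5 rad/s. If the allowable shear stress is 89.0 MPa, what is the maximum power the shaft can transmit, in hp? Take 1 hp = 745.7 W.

96.5 hp

J = π(d_o⁴ − d_i⁴)/32 = π(0.0472⁴ − 0.0361⁴)/32 = 3.205×10^-7 m⁴.
T_max = τ_allow·J/r = 8.90×10^7 × 3.205×10^-7 / 0.0236 = 1209 N·m.
ω = 59.5 rad/s, so P_max = T_max·ω = 7.192×10^4 W.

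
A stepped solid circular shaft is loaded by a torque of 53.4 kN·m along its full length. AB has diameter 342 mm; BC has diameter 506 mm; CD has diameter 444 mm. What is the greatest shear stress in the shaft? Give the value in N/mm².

Under the same torque, τ_max = 16T/(πd³) is largest where d is smallest — segment AB (d = 342 mm).
τ_max = 16·53400/(π·(0.342)³) = 6.799×10^6 Pa.

6.80 N/mm²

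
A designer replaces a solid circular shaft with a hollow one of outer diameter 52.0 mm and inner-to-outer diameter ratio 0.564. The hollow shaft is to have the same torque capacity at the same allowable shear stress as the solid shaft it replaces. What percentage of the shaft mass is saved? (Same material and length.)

Equal τ_max and T ⇒ the solid shaft needs d_s³ = d_o³(1−k⁴), so d_s = 52.0·(1−0.564⁴)^(1/3) = 50.18 mm.
Area ratio A_h/A_s = d_o²(1−k²)/d_s² = (1−k²)/(1−k⁴)^(2/3) = 0.7322.
Mass saving = 1 − 0.7322 = 26.8 %.

26.8 %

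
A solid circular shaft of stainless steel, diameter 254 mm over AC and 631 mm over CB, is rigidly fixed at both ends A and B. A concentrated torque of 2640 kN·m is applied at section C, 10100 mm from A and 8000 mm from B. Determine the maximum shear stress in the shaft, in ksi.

Compatibility: T_A·a/J_AC = T_B·b/J_CB with T_A + T_B = T₀.
J_AC = 4.09×10^-4 m⁴, J_CB = 0.0156 m⁴, so T_A = T₀·(J_AC/a)/((J_AC/a)+(J_CB/b)) = 53780 N·m, T_B = 2.586e6 N·m.
τ in each portion: τ_AC = 1.67×10^7 Pa, τ_CB = 5.24×10^7 Pa; maximum is in CB.
τ_max = T_CB·r/J = 2.586e6·0.316/0.0156 = 5.243×10^7 Pa.

7.60 ksi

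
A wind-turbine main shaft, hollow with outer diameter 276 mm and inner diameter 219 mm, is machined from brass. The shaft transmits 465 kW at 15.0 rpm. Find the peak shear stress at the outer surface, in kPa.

119000 kPa

ω = 2π·15.0/60 = 1.571 rad/s, so T = P/ω = 465×10³ / 1.571 = 296000 N·m.
J = π(d_o⁴ − d_i⁴)/32 = π(0.276⁴ − 0.219⁴)/32 = 3.439×10^-4 m⁴.
τ_max = T·r/J = 296000 × 0.138 / 3.439×10^-4 = 1.188×10^8 Pa.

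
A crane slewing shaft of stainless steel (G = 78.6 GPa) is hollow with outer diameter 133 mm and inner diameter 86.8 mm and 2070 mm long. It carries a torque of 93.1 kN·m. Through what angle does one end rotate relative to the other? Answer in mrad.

J = π(d_o⁴ − d_i⁴)/32 = π(0.133⁴ − 0.0868⁴)/32 = 2.515×10^-5 m⁴.
θ = T·L/(G·J) = 93100 × 2.07 / (78.6×10⁹ × 2.515×10^-5) = 0.09751 rad.

97.5 mrad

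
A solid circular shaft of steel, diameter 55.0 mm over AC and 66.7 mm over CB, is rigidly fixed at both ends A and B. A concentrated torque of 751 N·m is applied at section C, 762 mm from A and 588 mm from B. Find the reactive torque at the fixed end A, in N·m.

197 N·m

Compatibility: T_A·a/J_AC = T_B·b/J_CB with T_A + T_B = T₀.
J_AC = 8.98×10^-7 m⁴, J_CB = 1.94×10^-6 m⁴, so T_A = T₀·(J_AC/a)/((J_AC/a)+(J_CB/b)) = 197.5 N·m, T_B = 553.5 N·m.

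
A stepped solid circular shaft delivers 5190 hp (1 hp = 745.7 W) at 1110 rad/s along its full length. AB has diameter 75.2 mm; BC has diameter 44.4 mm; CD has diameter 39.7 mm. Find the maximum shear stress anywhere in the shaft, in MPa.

284 MPa

ω = 1110 rad/s, so T = P/ω = 5190×745.7 / 1110 = 3487 N·m.
Under the same torque, τ_max = 16T/(πd³) is largest where d is smallest — segment CD (d = 39.7 mm).
τ_max = 16·3487/(π·(0.0397)³) = 2.838×10^8 Pa.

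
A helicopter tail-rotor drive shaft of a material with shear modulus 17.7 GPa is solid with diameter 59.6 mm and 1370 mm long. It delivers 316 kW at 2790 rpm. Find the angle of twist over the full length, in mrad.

67.6 mrad

ω = 2π·2790/60 = 292.2 rad/s, so T = P/ω = 316×10³ / 292.2 = 1082 N·m.
J = πd⁴/32 = π(0.0596)⁴/32 = 1.239×10^-6 m⁴.
θ = T·L/(G·J) = 1082 × 1.37 / (17.7×10⁹ × 1.239×10^-6) = 0.06758 rad.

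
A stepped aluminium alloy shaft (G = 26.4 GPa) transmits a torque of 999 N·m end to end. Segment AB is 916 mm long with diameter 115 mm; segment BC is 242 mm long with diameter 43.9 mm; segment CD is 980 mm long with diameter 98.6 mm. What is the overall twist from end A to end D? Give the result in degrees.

1.78°

J_AB = π(0.115)⁴/32 = 1.72×10^-5 m⁴; J_BC = π(0.0439)⁴/32 = 3.65×10^-7 m⁴; J_CD = π(0.0986)⁴/32 = 9.28×10^-6 m⁴.
θ = (T/G)·Σ L_i/J_i = (999.0/26.4×10⁹)·(0.916/1.72×10^-5 + 0.242/3.65×10^-7 + 0.980/9.28×10^-6) = 0.03113 rad.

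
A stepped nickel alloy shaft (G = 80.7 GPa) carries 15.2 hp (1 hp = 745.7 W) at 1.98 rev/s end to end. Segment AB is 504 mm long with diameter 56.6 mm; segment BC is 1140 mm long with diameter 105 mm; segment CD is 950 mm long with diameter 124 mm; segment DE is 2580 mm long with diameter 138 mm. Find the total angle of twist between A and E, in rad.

ω = 2π·1.98 = 12.44 rad/s, so T = P/ω = 15.2×745.7 / 12.44 = 911.1 N·m.
J_AB = π(0.0566)⁴/32 = 1.01×10^-6 m⁴; J_BC = π(0.105)⁴/32 = 1.19×10^-5 m⁴; J_CD = π(0.124)⁴/32 = 2.32×10^-5 m⁴; J_DE = π(0.138)⁴/32 = 3.56×10^-5 m⁴.
θ = (T/G)·Σ L_i/J_i = (911.1/80.7×10⁹)·(0.504/1.01×10^-6 + 1.14/1.19×10^-5 + 0.950/2.32×10^-5 + 2.58/3.56×10^-5) = 8.006×10^-3 rad.

0.00801 rad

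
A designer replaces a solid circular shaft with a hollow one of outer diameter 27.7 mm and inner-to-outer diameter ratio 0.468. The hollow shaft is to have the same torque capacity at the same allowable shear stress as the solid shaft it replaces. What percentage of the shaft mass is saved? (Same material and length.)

19.3 %

Equal τ_max and T ⇒ the solid shaft needs d_s³ = d_o³(1−k⁴), so d_s = 27.7·(1−0.468⁴)^(1/3) = 27.25 mm.
Area ratio A_h/A_s = d_o²(1−k²)/d_s² = (1−k²)/(1−k⁴)^(2/3) = 0.8070.
Mass saving = 1 − 0.8070 = 19.3 %.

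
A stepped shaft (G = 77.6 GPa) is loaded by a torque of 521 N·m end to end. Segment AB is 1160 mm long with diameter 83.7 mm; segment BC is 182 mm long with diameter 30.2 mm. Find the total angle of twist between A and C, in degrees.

0.950°

J_AB = π(0.0837)⁴/32 = 4.82×10^-6 m⁴; J_BC = π(0.0302)⁴/32 = 8.17×10^-8 m⁴.
θ = (T/G)·Σ L_i/J_i = (521.0/77.6×10⁹)·(1.16/4.82×10^-6 + 0.182/8.17×10^-8) = 0.01658 rad.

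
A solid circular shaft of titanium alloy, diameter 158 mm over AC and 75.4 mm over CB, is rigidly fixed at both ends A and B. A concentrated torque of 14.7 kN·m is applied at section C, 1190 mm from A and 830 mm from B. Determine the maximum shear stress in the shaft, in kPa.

17700 kPa

Compatibility: T_A·a/J_AC = T_B·b/J_CB with T_A + T_B = T₀.
J_AC = 6.12×10^-5 m⁴, J_CB = 3.17×10^-6 m⁴, so T_A = T₀·(J_AC/a)/((J_AC/a)+(J_CB/b)) = 13680 N·m, T_B = 1017 N·m.
τ in each portion: τ_AC = 1.77×10^7 Pa, τ_CB = 1.21×10^7 Pa; maximum is in AC.
τ_max = T_AC·r/J = 13680·0.0790/6.12×10^-5 = 1.767×10^7 Pa.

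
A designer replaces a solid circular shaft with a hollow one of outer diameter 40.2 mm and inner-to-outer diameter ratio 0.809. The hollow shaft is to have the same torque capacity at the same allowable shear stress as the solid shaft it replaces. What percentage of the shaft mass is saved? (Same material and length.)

49.8 %

Equal τ_max and T ⇒ the solid shaft needs d_s³ = d_o³(1−k⁴), so d_s = 40.2·(1−0.809⁴)^(1/3) = 33.36 mm.
Area ratio A_h/A_s = d_o²(1−k²)/d_s² = (1−k²)/(1−k⁴)^(2/3) = 0.5016.
Mass saving = 1 − 0.5016 = 49.8 %.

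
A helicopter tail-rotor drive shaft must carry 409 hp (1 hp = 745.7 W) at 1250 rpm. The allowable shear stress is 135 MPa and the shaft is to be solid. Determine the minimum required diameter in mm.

ω = 2π·1250/60 = 130.9 rad/s, so T = P/ω = 409×745.7 / 130.9 = 2330 N·m.
For a solid shaft τ_max = 16T/(πd³), so d = (16T/(π τ_allow))^(1/3) = (16·2330/(π·1.35×10^8))^(1/3) = 0.04446 m.

44.5 mm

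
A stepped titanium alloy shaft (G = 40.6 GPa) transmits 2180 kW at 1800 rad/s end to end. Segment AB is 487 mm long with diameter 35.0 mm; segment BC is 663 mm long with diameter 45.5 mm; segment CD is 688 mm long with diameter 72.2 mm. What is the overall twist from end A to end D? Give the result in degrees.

8.78°

ω = 1800 rad/s, so T = P/ω = 2180×10³ / 1800 = 1211 N·m.
J_AB = π(0.0350)⁴/32 = 1.47×10^-7 m⁴; J_BC = π(0.0455)⁴/32 = 4.21×10^-7 m⁴; J_CD = π(0.0722)⁴/32 = 2.67×10^-6 m⁴.
θ = (T/G)·Σ L_i/J_i = (1211/40.6×10⁹)·(0.487/1.47×10^-7 + 0.663/4.21×10^-7 + 0.688/2.67×10^-6) = 0.1533 rad.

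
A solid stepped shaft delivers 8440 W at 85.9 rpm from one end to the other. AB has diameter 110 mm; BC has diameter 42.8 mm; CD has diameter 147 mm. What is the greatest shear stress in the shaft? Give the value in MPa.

60.9 MPa

ω = 2π·85.9/60 = 8.995 rad/s, so T = P/ω = 8440 / 8.995 = 938.3 N·m.
Under the same torque, τ_max = 16T/(πd³) is largest where d is smallest — segment BC (d = 42.8 mm).
τ_max = 16·938.3/(π·(0.0428)³) = 6.095×10^7 Pa.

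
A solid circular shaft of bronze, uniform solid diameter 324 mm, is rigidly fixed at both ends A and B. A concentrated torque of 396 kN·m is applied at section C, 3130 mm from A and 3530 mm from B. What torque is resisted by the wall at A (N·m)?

With uniform GJ and both ends fixed, compatibility θ_AC = θ_CB gives T_A·a = T_B·b, together with T_A + T_B = T₀.
T_A = T₀·b/(a+b) = 396000·3530/6660 = 209900 N·m; T_B = 186100 N·m.

210000 N·m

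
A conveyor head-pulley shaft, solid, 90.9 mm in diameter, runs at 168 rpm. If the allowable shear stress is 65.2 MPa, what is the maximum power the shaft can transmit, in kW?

169 kW

J = πd⁴/32 = π(0.0909)⁴/32 = 6.703×10^-6 m⁴.
T_max = τ_allow·J/r = 6.52×10^7 × 6.703×10^-6 / 0.0455 = 9615 N·m.
ω = 2π·168/60 = 17.59 rad/s, so P_max = T_max·ω = 1.692×10^5 W.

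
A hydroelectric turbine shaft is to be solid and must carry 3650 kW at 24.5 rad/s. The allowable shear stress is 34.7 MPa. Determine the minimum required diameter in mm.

280 mm

ω = 24.5 rad/s, so T = P/ω = 3650×10³ / 24.50 = 149000 N·m.
For a solid shaft τ_max = 16T/(πd³), so d = (16T/(π τ_allow))^(1/3) = (16·149000/(π·3.47×10^7))^(1/3) = 0.2796 m.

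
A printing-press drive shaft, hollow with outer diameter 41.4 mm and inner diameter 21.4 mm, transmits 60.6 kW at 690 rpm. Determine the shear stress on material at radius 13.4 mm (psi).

ω = 2π·690/60 = 72.26 rad/s, so T = P/ω = 60.6×10³ / 72.26 = 838.7 N·m.
J = π(d_o⁴ − d_i⁴)/32 = π(0.0414⁴ − 0.0214⁴)/32 = 2.678×10^-7 m⁴.
Shear stress varies linearly with radius: τ = T·r/J = 838.7 × 0.0134 / 2.678×10^-7 = 4.196×10^7 Pa.

6090 psi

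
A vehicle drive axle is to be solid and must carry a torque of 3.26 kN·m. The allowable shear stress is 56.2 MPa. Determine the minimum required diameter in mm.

For a solid shaft τ_max = 16T/(πd³), so d = (16T/(π τ_allow))^(1/3) = (16·3260/(π·5.62×10^7))^(1/3) = 0.06660 m.

66.6 mm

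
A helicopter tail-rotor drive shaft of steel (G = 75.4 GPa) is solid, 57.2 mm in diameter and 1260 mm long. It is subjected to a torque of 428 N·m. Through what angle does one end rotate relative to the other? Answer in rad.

J = πd⁴/32 = π(0.0572)⁴/32 = 1.051×10^-6 m⁴.
θ = T·L/(G·J) = 428.0 × 1.26 / (75.4×10⁹ × 1.051×10^-6) = 6.805×10^-3 rad.

0.00681 rad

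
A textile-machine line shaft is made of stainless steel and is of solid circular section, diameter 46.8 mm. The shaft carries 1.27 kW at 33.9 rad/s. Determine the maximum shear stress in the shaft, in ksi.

ω = 33.9 rad/s, so T = P/ω = 1.27×10³ / 33.90 = 37.46 N·m.
J = πd⁴/32 = π(0.0468)⁴/32 = 4.710×10^-7 m⁴.
τ_max = T·r/J = 37.46 × 0.0234 / 4.710×10^-7 = 1.861×10^6 Pa.

0.270 ksi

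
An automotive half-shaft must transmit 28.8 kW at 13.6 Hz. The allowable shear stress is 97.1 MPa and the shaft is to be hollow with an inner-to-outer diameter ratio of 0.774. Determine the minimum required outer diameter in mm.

30.2 mm

ω = 2π·13.6 = 85.45 rad/s, so T = P/ω = 28.8×10³ / 85.45 = 337.0 N·m.
For a hollow shaft with d_i/d_o = 0.774: τ_max = 16T/(π d_o³ (1−k⁴)), so d_o = [16T/(π τ_allow (1−k⁴))]^(1/3) = [16·337.0/(π·9.71×10^7·0.6411)]^(1/3) = 0.03021 m.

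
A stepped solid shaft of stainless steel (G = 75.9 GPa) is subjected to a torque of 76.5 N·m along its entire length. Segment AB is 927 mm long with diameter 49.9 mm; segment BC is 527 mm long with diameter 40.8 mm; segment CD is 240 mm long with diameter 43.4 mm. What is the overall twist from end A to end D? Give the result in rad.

J_AB = π(0.0499)⁴/32 = 6.09×10^-7 m⁴; J_BC = π(0.0408)⁴/32 = 2.72×10^-7 m⁴; J_CD = π(0.0434)⁴/32 = 3.48×10^-7 m⁴.
θ = (T/G)·Σ L_i/J_i = (76.50/75.9×10⁹)·(0.927/6.09×10^-7 + 0.527/2.72×10^-7 + 0.240/3.48×10^-7) = 4.182×10^-3 rad.

0.00418 rad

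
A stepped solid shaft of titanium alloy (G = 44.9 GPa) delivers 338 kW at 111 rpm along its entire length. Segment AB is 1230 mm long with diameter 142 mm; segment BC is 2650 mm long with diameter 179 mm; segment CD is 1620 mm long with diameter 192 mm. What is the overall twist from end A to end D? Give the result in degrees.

ω = 2π·111/60 = 11.62 rad/s, so T = P/ω = 338×10³ / 11.62 = 29080 N·m.
J_AB = π(0.142)⁴/32 = 3.99×10^-5 m⁴; J_BC = π(0.179)⁴/32 = 1.01×10^-4 m⁴; J_CD = π(0.192)⁴/32 = 1.33×10^-4 m⁴.
θ = (T/G)·Σ L_i/J_i = (29080/44.9×10⁹)·(1.23/3.99×10^-5 + 2.65/1.01×10^-4 + 1.62/1.33×10^-4) = 0.04485 rad.

2.57°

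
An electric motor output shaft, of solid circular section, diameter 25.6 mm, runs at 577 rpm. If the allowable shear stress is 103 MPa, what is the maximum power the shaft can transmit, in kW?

20.5 kW

J = πd⁴/32 = π(0.0256)⁴/32 = 4.217×10^-8 m⁴.
T_max = τ_allow·J/r = 1.03×10^8 × 4.217×10^-8 / 0.0128 = 339.3 N·m.
ω = 2π·577/60 = 60.42 rad/s, so P_max = T_max·ω = 2.050×10^4 W.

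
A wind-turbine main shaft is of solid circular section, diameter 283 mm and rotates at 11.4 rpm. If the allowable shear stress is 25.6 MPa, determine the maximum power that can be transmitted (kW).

J = πd⁴/32 = π(0.283)⁴/32 = 6.297×10^-4 m⁴.
T_max = τ_allow·J/r = 2.56×10^7 × 6.297×10^-4 / 0.141 = 113900 N·m.
ω = 2π·11.4/60 = 1.194 rad/s, so P_max = T_max·ω = 1.360×10^5 W.

136 kW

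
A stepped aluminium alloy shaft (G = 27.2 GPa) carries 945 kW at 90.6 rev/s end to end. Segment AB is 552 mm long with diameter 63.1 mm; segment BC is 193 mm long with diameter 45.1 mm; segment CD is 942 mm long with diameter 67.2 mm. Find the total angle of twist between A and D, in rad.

0.0794 rad

ω = 2π·90.6 = 569.3 rad/s, so T = P/ω = 945×10³ / 569.3 = 1660 N·m.
J_AB = π(0.0631)⁴/32 = 1.56×10^-6 m⁴; J_BC = π(0.0451)⁴/32 = 4.06×10^-7 m⁴; J_CD = π(0.0672)⁴/32 = 2.00×10^-6 m⁴.
θ = (T/G)·Σ L_i/J_i = (1660/27.2×10⁹)·(0.552/1.56×10^-6 + 0.193/4.06×10^-7 + 0.942/2.00×10^-6) = 0.07936 rad.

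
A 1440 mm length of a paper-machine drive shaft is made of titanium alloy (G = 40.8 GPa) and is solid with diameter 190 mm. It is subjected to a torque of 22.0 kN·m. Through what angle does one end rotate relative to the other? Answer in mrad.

J = πd⁴/32 = π(0.190)⁴/32 = 1.279×10^-4 m⁴.
θ = T·L/(G·J) = 22000 × 1.44 / (40.8×10⁹ × 1.279×10^-4) = 6.069×10^-3 rad.

6.07 mrad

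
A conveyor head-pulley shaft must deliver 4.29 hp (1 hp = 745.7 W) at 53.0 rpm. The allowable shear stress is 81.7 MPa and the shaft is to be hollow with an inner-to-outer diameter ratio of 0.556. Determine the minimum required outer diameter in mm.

ω = 2π·53.0/60 = 5.550 rad/s, so T = P/ω = 4.29×745.7 / 5.550 = 576.4 N·m.
For a hollow shaft with d_i/d_o = 0.556: τ_max = 16T/(π d_o³ (1−k⁴)), so d_o = [16T/(π τ_allow (1−k⁴))]^(1/3) = [16·576.4/(π·8.17×10^7·0.9044)]^(1/3) = 0.03412 m.

34.1 mm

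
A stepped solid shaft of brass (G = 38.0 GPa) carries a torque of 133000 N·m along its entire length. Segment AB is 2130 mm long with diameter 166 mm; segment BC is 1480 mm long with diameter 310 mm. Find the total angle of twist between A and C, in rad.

J_AB = π(0.166)⁴/32 = 7.45×10^-5 m⁴; J_BC = π(0.310)⁴/32 = 9.07×10^-4 m⁴.
θ = (T/G)·Σ L_i/J_i = (133000/38.0×10⁹)·(2.13/7.45×10^-5 + 1.48/9.07×10^-4) = 0.1057 rad.

0.106 rad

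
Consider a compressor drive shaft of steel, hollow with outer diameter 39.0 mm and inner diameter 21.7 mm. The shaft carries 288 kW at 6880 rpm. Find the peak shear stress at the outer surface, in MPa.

ω = 2π·6880/60 = 720.5 rad/s, so T = P/ω = 288×10³ / 720.5 = 399.7 N·m.
J = π(d_o⁴ − d_i⁴)/32 = π(0.0390⁴ − 0.0217⁴)/32 = 2.054×10^-7 m⁴.
τ_max = T·r/J = 399.7 × 0.0195 / 2.054×10^-7 = 3.796×10^7 Pa.

38.0 MPa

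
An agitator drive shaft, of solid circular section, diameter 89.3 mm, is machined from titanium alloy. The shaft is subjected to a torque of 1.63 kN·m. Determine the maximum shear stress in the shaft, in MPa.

11.7 MPa

J = πd⁴/32 = π(0.0893)⁴/32 = 6.243×10^-6 m⁴.
τ_max = T·r/J = 1630 × 0.0446 / 6.243×10^-6 = 1.166×10^7 Pa.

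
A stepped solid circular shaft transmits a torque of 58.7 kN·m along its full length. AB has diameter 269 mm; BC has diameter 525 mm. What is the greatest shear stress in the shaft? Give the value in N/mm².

15.4 N/mm²

Under the same torque, τ_max = 16T/(πd³) is largest where d is smallest — segment AB (d = 269 mm).
τ_max = 16·58700/(π·(0.269)³) = 1.536×10^7 Pa.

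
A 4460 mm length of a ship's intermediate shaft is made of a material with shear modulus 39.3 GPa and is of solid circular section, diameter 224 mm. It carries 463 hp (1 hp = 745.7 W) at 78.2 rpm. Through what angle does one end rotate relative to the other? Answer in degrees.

ω = 2π·78.2/60 = 8.189 rad/s, so T = P/ω = 463×745.7 / 8.189 = 42160 N·m.
J = πd⁴/32 = π(0.224)⁴/32 = 2.472×10^-4 m⁴.
θ = T·L/(G·J) = 42160 × 4.46 / (39.3×10⁹ × 2.472×10^-4) = 0.01936 rad.

1.11°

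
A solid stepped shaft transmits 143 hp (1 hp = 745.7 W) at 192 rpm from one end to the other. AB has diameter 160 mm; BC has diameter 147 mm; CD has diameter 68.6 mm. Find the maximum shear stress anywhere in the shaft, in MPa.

83.7 MPa

ω = 2π·192/60 = 20.11 rad/s, so T = P/ω = 143×745.7 / 20.11 = 5304 N·m.
Under the same torque, τ_max = 16T/(πd³) is largest where d is smallest — segment CD (d = 68.6 mm).
τ_max = 16·5304/(π·(0.0686)³) = 8.367×10^7 Pa.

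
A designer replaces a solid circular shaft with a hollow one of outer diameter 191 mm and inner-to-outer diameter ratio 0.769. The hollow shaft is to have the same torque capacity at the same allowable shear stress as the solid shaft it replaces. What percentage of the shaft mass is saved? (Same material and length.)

45.6 %

Equal τ_max and T ⇒ the solid shaft needs d_s³ = d_o³(1−k⁴), so d_s = 191·(1−0.769⁴)^(1/3) = 165.5 mm.
Area ratio A_h/A_s = d_o²(1−k²)/d_s² = (1−k²)/(1−k⁴)^(2/3) = 0.5444.
Mass saving = 1 − 0.5444 = 45.6 %.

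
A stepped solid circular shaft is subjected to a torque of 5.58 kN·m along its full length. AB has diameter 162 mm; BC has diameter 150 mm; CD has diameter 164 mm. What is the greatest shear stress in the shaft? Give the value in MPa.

8.42 MPa

Under the same torque, τ_max = 16T/(πd³) is largest where d is smallest — segment BC (d = 150 mm).
τ_max = 16·5580/(π·(0.150)³) = 8.420×10^6 Pa.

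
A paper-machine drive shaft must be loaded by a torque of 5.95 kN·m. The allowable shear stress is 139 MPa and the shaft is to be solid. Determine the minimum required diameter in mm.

For a solid shaft τ_max = 16T/(πd³), so d = (16T/(π τ_allow))^(1/3) = (16·5950/(π·1.39×10^8))^(1/3) = 0.06019 m.

60.2 mm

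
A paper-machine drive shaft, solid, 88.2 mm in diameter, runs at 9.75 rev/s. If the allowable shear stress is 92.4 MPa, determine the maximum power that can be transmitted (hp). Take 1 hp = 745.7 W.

J = πd⁴/32 = π(0.0882)⁴/32 = 5.941×10^-6 m⁴.
T_max = τ_allow·J/r = 9.24×10^7 × 5.941×10^-6 / 0.0441 = 12450 N·m.
ω = 2π·9.75 = 61.26 rad/s, so P_max = T_max·ω = 7.626×10^5 W.

1020 hp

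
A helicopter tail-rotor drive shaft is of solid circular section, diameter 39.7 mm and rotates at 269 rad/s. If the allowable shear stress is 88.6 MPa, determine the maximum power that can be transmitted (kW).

293 kW

J = πd⁴/32 = π(0.0397)⁴/32 = 2.439×10^-7 m⁴.
T_max = τ_allow·J/r = 8.86×10^7 × 2.439×10^-7 / 0.0199 = 1089 N·m.
ω = 269 rad/s, so P_max = T_max·ω = 2.928×10^5 W.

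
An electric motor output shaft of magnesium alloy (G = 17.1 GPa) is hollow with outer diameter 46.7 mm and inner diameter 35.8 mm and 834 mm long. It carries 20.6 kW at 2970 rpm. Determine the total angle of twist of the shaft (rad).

ω = 2π·2970/60 = 311.0 rad/s, so T = P/ω = 20.6×10³ / 311.0 = 66.23 N·m.
J = π(d_o⁴ − d_i⁴)/32 = π(0.0467⁴ − 0.0358⁴)/32 = 3.057×10^-7 m⁴.
θ = T·L/(G·J) = 66.23 × 0.834 / (17.1×10⁹ × 3.057×10^-7) = 0.01057 rad.

0.0106 rad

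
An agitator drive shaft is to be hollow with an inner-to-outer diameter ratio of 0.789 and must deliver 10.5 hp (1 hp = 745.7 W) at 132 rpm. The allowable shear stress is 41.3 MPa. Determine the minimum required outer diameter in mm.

48.5 mm

ω = 2π·132/60 = 13.82 rad/s, so T = P/ω = 10.5×745.7 / 13.82 = 566.4 N·m.
For a hollow shaft with d_i/d_o = 0.789: τ_max = 16T/(π d_o³ (1−k⁴)), so d_o = [16T/(π τ_allow (1−k⁴))]^(1/3) = [16·566.4/(π·4.13×10^7·0.6125)]^(1/3) = 0.04849 m.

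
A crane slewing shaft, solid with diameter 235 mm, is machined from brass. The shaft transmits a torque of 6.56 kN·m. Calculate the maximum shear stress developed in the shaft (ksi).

0.373 ksi

J = πd⁴/32 = π(0.235)⁴/32 = 2.994×10^-4 m⁴.
τ_max = T·r/J = 6560 × 0.117 / 2.994×10^-4 = 2.574×10^6 Pa.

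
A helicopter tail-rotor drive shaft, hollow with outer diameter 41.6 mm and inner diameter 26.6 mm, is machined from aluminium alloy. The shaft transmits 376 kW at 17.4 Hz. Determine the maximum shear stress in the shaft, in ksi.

42.4 ksi

ω = 2π·17.4 = 109.3 rad/s, so T = P/ω = 376×10³ / 109.3 = 3439 N·m.
J = π(d_o⁴ − d_i⁴)/32 = π(0.0416⁴ − 0.0266⁴)/32 = 2.449×10^-7 m⁴.
τ_max = T·r/J = 3439 × 0.0208 / 2.449×10^-7 = 2.921×10^8 Pa.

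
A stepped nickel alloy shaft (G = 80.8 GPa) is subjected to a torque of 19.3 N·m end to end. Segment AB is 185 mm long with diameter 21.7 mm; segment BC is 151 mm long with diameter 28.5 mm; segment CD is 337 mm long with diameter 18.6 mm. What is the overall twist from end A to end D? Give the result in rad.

0.00944 rad

J_AB = π(0.0217)⁴/32 = 2.18×10^-8 m⁴; J_BC = π(0.0285)⁴/32 = 6.48×10^-8 m⁴; J_CD = π(0.0186)⁴/32 = 1.18×10^-8 m⁴.
θ = (T/G)·Σ L_i/J_i = (19.30/80.8×10⁹)·(0.185/2.18×10^-8 + 0.151/6.48×10^-8 + 0.337/1.18×10^-8) = 9.437×10^-3 rad.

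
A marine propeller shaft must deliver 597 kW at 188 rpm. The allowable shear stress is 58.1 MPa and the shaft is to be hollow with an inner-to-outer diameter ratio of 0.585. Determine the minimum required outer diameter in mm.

144 mm

ω = 2π·188/60 = 19.69 rad/s, so T = P/ω = 597×10³ / 19.69 = 30320 N·m.
For a hollow shaft with d_i/d_o = 0.585: τ_max = 16T/(π d_o³ (1−k⁴)), so d_o = [16T/(π τ_allow (1−k⁴))]^(1/3) = [16·30320/(π·5.81×10^7·0.8829)]^(1/3) = 0.1444 m.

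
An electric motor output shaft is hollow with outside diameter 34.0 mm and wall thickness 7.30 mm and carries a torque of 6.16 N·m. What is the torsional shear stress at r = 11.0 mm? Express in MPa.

0.578 MPa

J = π(d_o⁴ − d_i⁴)/32 = π(0.0340⁴ − 0.0194⁴)/32 = 1.173×10^-7 m⁴.
Shear stress varies linearly with radius: τ = T·r/J = 6.160 × 0.0110 / 1.173×10^-7 = 5.777×10^5 Pa.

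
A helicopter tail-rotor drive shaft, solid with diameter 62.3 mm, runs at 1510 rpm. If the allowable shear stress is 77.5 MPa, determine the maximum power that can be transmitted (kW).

582 kW

J = πd⁴/32 = π(0.0623)⁴/32 = 1.479×10^-6 m⁴.
T_max = τ_allow·J/r = 7.75×10^7 × 1.479×10^-6 / 0.0311 = 3680 N·m.
ω = 2π·1510/60 = 158.1 rad/s, so P_max = T_max·ω = 5.818×10^5 W.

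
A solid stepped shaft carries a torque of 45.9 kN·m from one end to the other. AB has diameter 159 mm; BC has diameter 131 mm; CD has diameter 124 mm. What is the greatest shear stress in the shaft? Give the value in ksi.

Under the same torque, τ_max = 16T/(πd³) is largest where d is smallest — segment CD (d = 124 mm).
τ_max = 16·45900/(π·(0.124)³) = 1.226×10^8 Pa.

17.8 ksi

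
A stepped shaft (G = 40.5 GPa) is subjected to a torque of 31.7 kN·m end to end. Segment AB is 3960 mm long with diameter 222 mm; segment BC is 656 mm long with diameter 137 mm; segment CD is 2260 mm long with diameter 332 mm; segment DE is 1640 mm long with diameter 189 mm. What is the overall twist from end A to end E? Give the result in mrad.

J_AB = π(0.222)⁴/32 = 2.38×10^-4 m⁴; J_BC = π(0.137)⁴/32 = 3.46×10^-5 m⁴; J_CD = π(0.332)⁴/32 = 1.19×10^-3 m⁴; J_DE = π(0.189)⁴/32 = 1.25×10^-4 m⁴.
θ = (T/G)·Σ L_i/J_i = (31700/40.5×10⁹)·(3.96/2.38×10^-4 + 0.656/3.46×10^-5 + 2.26/1.19×10^-3 + 1.64/1.25×10^-4) = 0.03958 rad.

39.6 mrad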